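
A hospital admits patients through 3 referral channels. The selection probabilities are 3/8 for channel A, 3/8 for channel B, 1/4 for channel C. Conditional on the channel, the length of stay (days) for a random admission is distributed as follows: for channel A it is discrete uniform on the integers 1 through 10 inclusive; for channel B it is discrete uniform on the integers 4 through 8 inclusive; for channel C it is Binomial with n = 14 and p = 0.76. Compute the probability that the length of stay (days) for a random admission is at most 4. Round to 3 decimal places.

Conditional on each channel, P(X ≤ 4): A: 0.4; B: 0.2; C: 0.000238068.
By total probability, P(X ≤ 4) = 0.375·0.4 + 0.375·0.2 + 0.25·0.000238068 = 0.22506.

0.225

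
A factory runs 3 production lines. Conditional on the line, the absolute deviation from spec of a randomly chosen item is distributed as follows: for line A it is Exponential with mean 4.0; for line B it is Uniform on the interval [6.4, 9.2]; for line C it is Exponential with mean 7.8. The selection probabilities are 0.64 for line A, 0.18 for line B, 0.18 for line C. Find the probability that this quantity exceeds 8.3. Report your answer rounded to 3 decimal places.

0.200

Conditional on each line, P(X > 8.3): A: 0.125556; B: 0.321429; C: 0.345037.
By total probability, P(X > 8.3) = 0.64·0.125556 + 0.18·0.321429 + 0.18·0.345037 = 0.20032.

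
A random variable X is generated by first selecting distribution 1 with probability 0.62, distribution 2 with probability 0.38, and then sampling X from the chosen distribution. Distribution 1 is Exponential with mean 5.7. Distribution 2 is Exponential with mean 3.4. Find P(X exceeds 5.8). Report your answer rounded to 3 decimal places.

0.293

Conditional on each component, P(X > 5.8): 1: 0.361482; 2: 0.181612.
By total probability, P(X > 5.8) = 0.62·0.361482 + 0.38·0.181612 = 0.293131.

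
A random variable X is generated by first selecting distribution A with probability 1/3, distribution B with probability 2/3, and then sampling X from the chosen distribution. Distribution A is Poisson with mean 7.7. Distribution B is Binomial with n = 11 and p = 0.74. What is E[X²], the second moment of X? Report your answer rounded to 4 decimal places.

For each component E[X²] = Var + (mean)², giving A: 66.99; B: 68.376.
Overall E[X²] = 0.333333·66.99 + 0.666667·68.376 = 67.914.

67.9140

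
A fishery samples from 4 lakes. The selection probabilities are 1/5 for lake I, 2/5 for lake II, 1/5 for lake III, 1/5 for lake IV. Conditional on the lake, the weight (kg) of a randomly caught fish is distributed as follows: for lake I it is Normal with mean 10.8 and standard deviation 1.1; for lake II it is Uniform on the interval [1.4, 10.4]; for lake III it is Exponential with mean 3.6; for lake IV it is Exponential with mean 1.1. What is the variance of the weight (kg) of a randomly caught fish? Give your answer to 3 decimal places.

16.050

Per component, I: μ=10.8, E[X²]=117.85; II: μ=5.9, E[X²]=41.56; III: μ=3.6, E[X²]=25.92; IV: μ=1.1, E[X²]=2.42.
E[X] = 0.2·10.8 + 0.4·5.9 + 0.2·3.6 + 0.2·1.1 = 5.46.
E[X²] = 0.2·117.85 + 0.4·41.56 + 0.2·25.92 + 0.2·2.42 = 45.862.
Var(X) = E[X²] − (E[X])² = 45.862 − 29.8116 = 16.0504.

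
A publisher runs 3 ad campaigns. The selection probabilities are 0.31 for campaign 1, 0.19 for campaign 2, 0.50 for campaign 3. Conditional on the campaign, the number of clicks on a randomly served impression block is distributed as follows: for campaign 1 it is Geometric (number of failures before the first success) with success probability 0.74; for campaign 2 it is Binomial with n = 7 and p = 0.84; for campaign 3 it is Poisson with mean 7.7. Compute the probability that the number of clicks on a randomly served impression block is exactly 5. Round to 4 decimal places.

Conditional on each campaign, P(X = 5): 1: 0.000879222; 2: 0.224831; 3: 0.102142.
By total probability, P(X = 5) = 0.31·0.000879222 + 0.19·0.224831 + 0.5·0.102142 = 0.0940615.

0.0941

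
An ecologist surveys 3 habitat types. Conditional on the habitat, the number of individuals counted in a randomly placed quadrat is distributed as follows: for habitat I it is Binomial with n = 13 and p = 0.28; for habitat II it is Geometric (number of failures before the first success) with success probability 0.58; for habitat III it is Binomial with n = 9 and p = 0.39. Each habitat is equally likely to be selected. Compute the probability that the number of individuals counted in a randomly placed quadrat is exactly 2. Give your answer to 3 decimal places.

0.146

Conditional on each habitat, P(X = 2): I: 0.164842; II: 0.102312; III: 0.172084.
By total probability, P(X = 2) = 0.333333·0.164842 + 0.333333·0.102312 + 0.333333·0.172084 = 0.146413.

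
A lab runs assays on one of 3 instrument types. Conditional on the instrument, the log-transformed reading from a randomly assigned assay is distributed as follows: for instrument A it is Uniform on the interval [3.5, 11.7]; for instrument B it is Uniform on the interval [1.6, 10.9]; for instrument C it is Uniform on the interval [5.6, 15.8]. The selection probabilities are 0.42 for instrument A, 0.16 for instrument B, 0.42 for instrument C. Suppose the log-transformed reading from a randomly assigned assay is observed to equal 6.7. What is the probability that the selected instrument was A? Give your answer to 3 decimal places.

Likelihoods f(6.7 | ·): A: 0.121951; B: 0.107527; C: 0.0980392.
Posterior ∝ prior × likelihood. Numerator for A: 0.42·0.121951 = 0.0512195.
Normalizing constant: 0.42·0.121951 + 0.16·0.107527 + 0.42·0.0980392 = 0.1096.
P(A | observation) = 0.0512195 / 0.1096 = 0.46733.

0.467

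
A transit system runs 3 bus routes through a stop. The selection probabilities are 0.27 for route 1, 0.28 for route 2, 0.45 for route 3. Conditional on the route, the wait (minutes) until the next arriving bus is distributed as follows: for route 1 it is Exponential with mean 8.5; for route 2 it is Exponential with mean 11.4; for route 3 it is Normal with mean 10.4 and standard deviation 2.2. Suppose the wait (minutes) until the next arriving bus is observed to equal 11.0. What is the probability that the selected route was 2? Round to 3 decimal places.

Likelihoods f(11.0 | ·): 1: 0.0322517; 2: 0.0334225; 3: 0.174717.
Posterior ∝ prior × likelihood. Numerator for 2: 0.28·0.0334225 = 0.0093583.
Normalizing constant: 0.27·0.0322517 + 0.28·0.0334225 + 0.45·0.174717 = 0.0966891.
P(2 | observation) = 0.0093583 / 0.0966891 = 0.0967876.

0.097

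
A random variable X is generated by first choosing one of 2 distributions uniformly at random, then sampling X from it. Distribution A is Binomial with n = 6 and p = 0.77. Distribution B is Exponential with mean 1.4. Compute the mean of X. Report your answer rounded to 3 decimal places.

3.010

Component means — A: 4.62; B: 1.4.
E[X] = 0.5·4.62 + 0.5·1.4 = 3.01.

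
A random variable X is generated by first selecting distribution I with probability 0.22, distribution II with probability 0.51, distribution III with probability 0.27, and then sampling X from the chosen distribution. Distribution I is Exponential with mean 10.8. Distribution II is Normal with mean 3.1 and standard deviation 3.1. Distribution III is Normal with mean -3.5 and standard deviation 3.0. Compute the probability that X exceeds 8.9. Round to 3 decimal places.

0.112

Conditional on each component, P(X > 8.9): I: 0.438641; II: 0.0306748; III: 1.7877e-05.
By total probability, P(X > 8.9) = 0.22·0.438641 + 0.51·0.0306748 + 0.27·1.7877e-05 = 0.11215.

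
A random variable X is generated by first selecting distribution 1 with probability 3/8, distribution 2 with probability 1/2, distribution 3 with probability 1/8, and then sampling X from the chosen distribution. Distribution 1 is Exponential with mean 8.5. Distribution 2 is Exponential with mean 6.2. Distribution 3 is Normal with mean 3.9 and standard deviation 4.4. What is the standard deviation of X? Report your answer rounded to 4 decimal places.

Per component, 1: μ=8.5, E[X²]=144.5; 2: μ=6.2, E[X²]=76.88; 3: μ=3.9, E[X²]=34.57.
E[X] = 0.375·8.5 + 0.5·6.2 + 0.125·3.9 = 6.775.
E[X²] = 0.375·144.5 + 0.5·76.88 + 0.125·34.57 = 96.9488.
Var(X) = E[X²] − (E[X])² = 96.9488 − 45.9006 = 51.0481.
SD(X) = √51.0481 = 7.1448.

7.1448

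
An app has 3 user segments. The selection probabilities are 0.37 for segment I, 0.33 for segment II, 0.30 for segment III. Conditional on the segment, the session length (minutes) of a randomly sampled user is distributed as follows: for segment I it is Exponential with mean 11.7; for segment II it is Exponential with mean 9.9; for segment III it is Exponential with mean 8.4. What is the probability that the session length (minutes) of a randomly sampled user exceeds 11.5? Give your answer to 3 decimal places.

0.318

Conditional on each segment, P(X > 11.5): I: 0.374222; II: 0.31298; III: 0.254349.
By total probability, P(X > 11.5) = 0.37·0.374222 + 0.33·0.31298 + 0.3·0.254349 = 0.31805.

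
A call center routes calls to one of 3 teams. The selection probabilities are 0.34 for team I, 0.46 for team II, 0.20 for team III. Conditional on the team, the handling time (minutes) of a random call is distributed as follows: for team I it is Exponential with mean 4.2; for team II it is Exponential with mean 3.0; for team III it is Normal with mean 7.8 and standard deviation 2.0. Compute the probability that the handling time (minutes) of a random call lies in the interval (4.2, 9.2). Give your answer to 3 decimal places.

0.323

Conditional on each team, P(4.2 < X < 9.2): I: 0.256016; II: 0.200021; III: 0.722106.
By total probability, P(4.2 < X < 9.2) = 0.34·0.256016 + 0.46·0.200021 + 0.2·0.722106 = 0.323476.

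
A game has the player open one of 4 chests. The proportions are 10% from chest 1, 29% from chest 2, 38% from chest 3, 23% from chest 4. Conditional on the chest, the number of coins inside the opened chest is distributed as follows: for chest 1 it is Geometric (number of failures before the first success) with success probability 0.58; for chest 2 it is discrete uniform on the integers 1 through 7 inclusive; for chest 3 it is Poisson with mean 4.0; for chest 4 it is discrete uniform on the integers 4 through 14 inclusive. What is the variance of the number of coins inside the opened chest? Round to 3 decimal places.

Per component, 1: μ=0.724138, E[X²]=1.77289; 2: μ=4, E[X²]=20; 3: μ=4, E[X²]=20; 4: μ=9, E[X²]=91.
E[X] = 0.1·0.724138 + 0.29·4 + 0.38·4 + 0.23·9 = 4.82241.
E[X²] = 0.1·1.77289 + 0.29·20 + 0.38·20 + 0.23·91 = 34.5073.
Var(X) = E[X²] − (E[X])² = 34.5073 − 23.2557 = 11.2516.

11.252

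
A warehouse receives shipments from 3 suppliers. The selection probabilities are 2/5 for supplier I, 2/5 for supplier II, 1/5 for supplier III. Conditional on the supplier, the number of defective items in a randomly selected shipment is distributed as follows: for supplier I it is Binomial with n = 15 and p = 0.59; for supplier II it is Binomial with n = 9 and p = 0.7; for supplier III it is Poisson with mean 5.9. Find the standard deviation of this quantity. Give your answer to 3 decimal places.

Per component, I: μ=8.85, E[X²]=81.951; II: μ=6.3, E[X²]=41.58; III: μ=5.9, E[X²]=40.71.
E[X] = 0.4·8.85 + 0.4·6.3 + 0.2·5.9 = 7.24.
E[X²] = 0.4·81.951 + 0.4·41.58 + 0.2·40.71 = 57.5544.
Var(X) = E[X²] − (E[X])² = 57.5544 − 52.4176 = 5.1368.
SD(X) = √5.1368 = 2.26645.

2.266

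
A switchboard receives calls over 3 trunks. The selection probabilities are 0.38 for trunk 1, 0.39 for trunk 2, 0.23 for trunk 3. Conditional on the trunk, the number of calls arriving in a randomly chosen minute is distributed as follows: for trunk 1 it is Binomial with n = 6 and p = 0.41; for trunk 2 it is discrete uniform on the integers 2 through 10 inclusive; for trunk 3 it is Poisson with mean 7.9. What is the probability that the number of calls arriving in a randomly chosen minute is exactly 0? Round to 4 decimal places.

Conditional on each trunk, P(X = 0): 1: 0.0421805; 2: 0; 3: 0.000370744.
By total probability, P(X = 0) = 0.38·0.0421805 + 0.39·0 + 0.23·0.000370744 = 0.0161139.

0.0161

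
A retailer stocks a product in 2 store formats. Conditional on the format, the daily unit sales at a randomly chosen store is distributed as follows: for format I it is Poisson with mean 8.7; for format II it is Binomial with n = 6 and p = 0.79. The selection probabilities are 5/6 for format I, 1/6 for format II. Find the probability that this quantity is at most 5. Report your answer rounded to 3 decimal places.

0.239

Conditional on each format, P(X ≤ 5): I: 0.13516; II: 0.756913.
By total probability, P(X ≤ 5) = 0.833333·0.13516 + 0.166667·0.756913 = 0.238785.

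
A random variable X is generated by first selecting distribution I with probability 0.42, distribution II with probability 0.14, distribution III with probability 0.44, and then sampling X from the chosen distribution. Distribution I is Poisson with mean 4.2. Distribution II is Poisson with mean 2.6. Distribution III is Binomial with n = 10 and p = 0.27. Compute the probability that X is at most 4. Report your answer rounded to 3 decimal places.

0.765

Conditional on each component, P(X ≤ 4): I: 0.589827; II: 0.877423; III: 0.896317.
By total probability, P(X ≤ 4) = 0.42·0.589827 + 0.14·0.877423 + 0.44·0.896317 = 0.764946.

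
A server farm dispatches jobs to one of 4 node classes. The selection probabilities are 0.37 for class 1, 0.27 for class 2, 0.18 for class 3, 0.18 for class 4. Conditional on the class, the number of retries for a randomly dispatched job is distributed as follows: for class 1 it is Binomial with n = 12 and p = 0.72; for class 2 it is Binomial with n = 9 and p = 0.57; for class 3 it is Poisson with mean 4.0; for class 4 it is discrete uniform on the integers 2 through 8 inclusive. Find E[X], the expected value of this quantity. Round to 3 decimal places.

Component means — 1: 8.64; 2: 5.13; 3: 4; 4: 5.
E[X] = 0.37·8.64 + 0.27·5.13 + 0.18·4 + 0.18·5 = 6.2019.

6.202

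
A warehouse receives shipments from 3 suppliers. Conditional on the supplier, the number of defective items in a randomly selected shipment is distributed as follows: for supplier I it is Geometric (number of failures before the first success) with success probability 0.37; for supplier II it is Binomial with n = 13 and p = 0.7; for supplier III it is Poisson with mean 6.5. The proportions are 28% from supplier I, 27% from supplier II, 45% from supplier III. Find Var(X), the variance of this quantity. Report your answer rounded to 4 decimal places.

12.8086

Per component, I: μ=1.7027, E[X²]=7.5011; II: μ=9.1, E[X²]=85.54; III: μ=6.5, E[X²]=48.75.
E[X] = 0.28·1.7027 + 0.27·9.1 + 0.45·6.5 = 5.85876.
E[X²] = 0.28·7.5011 + 0.27·85.54 + 0.45·48.75 = 47.1336.
Var(X) = E[X²] − (E[X])² = 47.1336 − 34.325 = 12.8086.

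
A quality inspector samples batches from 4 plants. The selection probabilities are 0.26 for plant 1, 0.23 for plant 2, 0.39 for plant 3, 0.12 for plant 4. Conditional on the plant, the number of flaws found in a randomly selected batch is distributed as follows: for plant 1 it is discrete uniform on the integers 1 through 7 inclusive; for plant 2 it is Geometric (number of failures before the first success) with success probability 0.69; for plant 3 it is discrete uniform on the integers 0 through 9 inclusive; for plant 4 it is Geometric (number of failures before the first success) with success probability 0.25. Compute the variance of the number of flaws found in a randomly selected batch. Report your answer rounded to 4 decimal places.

8.4144

Per component, 1: μ=4, E[X²]=20; 2: μ=0.449275, E[X²]=0.852972; 3: μ=4.5, E[X²]=28.5; 4: μ=3, E[X²]=21.
E[X] = 0.26·4 + 0.23·0.449275 + 0.39·4.5 + 0.12·3 = 3.25833.
E[X²] = 0.26·20 + 0.23·0.852972 + 0.39·28.5 + 0.12·21 = 19.0312.
Var(X) = E[X²] − (E[X])² = 19.0312 − 10.6167 = 8.41445.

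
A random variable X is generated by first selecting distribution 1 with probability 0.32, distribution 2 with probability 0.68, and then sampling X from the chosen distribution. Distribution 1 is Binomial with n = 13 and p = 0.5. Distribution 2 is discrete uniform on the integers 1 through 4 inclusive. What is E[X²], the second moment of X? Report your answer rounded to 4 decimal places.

For each component E[X²] = Var + (mean)², giving 1: 45.5; 2: 7.5.
Overall E[X²] = 0.32·45.5 + 0.68·7.5 = 19.66.

19.6600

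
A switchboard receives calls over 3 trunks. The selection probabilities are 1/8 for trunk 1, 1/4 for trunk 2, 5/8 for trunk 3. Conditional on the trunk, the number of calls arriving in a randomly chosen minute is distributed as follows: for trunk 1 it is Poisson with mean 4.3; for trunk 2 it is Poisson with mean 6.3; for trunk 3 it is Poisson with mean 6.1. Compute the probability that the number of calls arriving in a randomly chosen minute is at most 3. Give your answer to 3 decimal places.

Conditional on each trunk, P(X ≤ 3): 1: 0.377154; 2: 0.126374; 3: 0.142501.
By total probability, P(X ≤ 3) = 0.125·0.377154 + 0.25·0.126374 + 0.625·0.142501 = 0.167801.

0.168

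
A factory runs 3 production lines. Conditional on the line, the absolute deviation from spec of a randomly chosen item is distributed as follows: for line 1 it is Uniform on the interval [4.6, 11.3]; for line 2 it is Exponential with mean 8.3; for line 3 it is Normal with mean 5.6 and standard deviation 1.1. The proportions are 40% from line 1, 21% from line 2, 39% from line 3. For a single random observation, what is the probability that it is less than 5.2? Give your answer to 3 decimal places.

Conditional on each line, P(X < 5.2): 1: 0.0895522; 2: 0.465544; 3: 0.358065.
By total probability, P(X < 5.2) = 0.4·0.0895522 + 0.21·0.465544 + 0.39·0.358065 = 0.27323.

0.273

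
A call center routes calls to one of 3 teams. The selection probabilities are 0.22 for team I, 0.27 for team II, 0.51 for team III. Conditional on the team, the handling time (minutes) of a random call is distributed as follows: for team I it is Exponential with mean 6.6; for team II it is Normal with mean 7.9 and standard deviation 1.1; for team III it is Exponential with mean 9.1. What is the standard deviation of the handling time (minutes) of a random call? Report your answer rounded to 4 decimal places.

Per component, I: μ=6.6, E[X²]=87.12; II: μ=7.9, E[X²]=63.62; III: μ=9.1, E[X²]=165.62.
E[X] = 0.22·6.6 + 0.27·7.9 + 0.51·9.1 = 8.226.
E[X²] = 0.22·87.12 + 0.27·63.62 + 0.51·165.62 = 120.81.
Var(X) = E[X²] − (E[X])² = 120.81 − 67.6671 = 53.1429.
SD(X) = √53.1429 = 7.28992.

7.2899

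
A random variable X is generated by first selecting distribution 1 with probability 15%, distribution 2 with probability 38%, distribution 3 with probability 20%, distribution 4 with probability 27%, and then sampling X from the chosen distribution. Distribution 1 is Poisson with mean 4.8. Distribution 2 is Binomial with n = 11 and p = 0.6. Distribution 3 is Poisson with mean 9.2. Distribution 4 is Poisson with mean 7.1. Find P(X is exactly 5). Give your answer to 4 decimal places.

0.1267

Conditional on each component, P(X = 5): 1: 0.174748; 2: 0.147149; 3: 0.0554943; 4: 0.124057.
By total probability, P(X = 5) = 0.15·0.174748 + 0.38·0.147149 + 0.2·0.0554943 + 0.27·0.124057 = 0.126723.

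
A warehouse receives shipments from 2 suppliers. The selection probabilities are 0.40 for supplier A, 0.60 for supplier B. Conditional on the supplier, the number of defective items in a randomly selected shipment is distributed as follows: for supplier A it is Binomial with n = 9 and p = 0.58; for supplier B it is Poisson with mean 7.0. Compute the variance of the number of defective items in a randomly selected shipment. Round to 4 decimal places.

Per component, A: μ=5.22, E[X²]=29.4408; B: μ=7, E[X²]=56.
E[X] = 0.4·5.22 + 0.6·7 = 6.288.
E[X²] = 0.4·29.4408 + 0.6·56 = 45.3763.
Var(X) = E[X²] − (E[X])² = 45.3763 − 39.5389 = 5.83738.

5.8374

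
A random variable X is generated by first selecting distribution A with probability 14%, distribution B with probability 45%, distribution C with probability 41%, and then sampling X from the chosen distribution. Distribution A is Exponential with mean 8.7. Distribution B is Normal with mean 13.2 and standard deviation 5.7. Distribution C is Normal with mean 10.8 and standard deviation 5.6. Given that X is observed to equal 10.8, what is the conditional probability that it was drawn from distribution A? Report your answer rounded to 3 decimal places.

0.074

Likelihoods f(10.8 | ·): A: 0.0332167; B: 0.0640528; C: 0.0712397.
Posterior ∝ prior × likelihood. Numerator for A: 0.14·0.0332167 = 0.00465034.
Normalizing constant: 0.14·0.0332167 + 0.45·0.0640528 + 0.41·0.0712397 = 0.0626824.
P(A | observation) = 0.00465034 / 0.0626824 = 0.0741889.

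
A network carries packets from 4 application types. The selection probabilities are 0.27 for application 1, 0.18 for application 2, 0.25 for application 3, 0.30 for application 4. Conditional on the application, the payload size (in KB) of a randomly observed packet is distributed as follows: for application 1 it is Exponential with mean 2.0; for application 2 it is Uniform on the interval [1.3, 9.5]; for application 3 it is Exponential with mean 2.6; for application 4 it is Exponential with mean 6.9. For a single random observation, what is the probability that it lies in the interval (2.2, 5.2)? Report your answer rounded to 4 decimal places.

0.2860

Conditional on each application, P(2.2 < X < 5.2): 1: 0.258598; 2: 0.365854; 3: 0.293727; 4: 0.256333.
By total probability, P(2.2 < X < 5.2) = 0.27·0.258598 + 0.18·0.365854 + 0.25·0.293727 + 0.3·0.256333 = 0.286007.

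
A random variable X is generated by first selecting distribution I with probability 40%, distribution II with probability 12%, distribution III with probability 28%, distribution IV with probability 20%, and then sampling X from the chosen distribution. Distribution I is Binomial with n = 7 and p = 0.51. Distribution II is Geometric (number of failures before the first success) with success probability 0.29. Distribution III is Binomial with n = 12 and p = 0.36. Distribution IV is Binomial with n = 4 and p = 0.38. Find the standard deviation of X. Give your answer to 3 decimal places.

1.927

Per component, I: μ=3.57, E[X²]=14.4942; II: μ=2.44828, E[X²]=14.4364; III: μ=4.32, E[X²]=21.4272; IV: μ=1.52, E[X²]=3.2528.
E[X] = 0.4·3.57 + 0.12·2.44828 + 0.28·4.32 + 0.2·1.52 = 3.23539.
E[X²] = 0.4·14.4942 + 0.12·14.4364 + 0.28·21.4272 + 0.2·3.2528 = 14.1802.
Var(X) = E[X²] − (E[X])² = 14.1802 − 10.4678 = 3.71245.
SD(X) = √3.71245 = 1.92677.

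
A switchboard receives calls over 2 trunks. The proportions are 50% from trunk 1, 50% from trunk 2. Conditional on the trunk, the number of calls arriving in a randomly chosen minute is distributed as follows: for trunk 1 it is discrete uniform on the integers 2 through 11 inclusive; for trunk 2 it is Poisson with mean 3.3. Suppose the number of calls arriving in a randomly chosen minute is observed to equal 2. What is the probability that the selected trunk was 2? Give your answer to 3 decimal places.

Likelihoods P(X=2 | ·): 1: 0.1; 2: 0.200829.
Posterior ∝ prior × likelihood. Numerator for 2: 0.5·0.200829 = 0.100414.
Normalizing constant: 0.5·0.1 + 0.5·0.200829 = 0.150414.
P(2 | observation) = 0.100414 / 0.150414 = 0.667585.

0.668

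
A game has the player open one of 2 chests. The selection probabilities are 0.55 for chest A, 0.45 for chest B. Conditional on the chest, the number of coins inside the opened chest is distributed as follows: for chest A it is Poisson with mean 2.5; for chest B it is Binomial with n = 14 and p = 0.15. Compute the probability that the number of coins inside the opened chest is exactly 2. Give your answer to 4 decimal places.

0.2721

Conditional on each chest, P(X = 2): A: 0.256516; B: 0.29124.
By total probability, P(X = 2) = 0.55·0.256516 + 0.45·0.29124 = 0.272142.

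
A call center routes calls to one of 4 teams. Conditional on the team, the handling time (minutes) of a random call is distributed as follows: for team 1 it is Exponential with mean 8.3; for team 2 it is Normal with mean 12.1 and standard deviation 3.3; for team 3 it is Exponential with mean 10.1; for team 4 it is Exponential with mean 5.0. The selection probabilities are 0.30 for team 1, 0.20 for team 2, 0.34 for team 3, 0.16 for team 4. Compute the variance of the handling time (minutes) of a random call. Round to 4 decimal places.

Per component, 1: μ=8.3, E[X²]=137.78; 2: μ=12.1, E[X²]=157.3; 3: μ=10.1, E[X²]=204.02; 4: μ=5, E[X²]=50.
E[X] = 0.3·8.3 + 0.2·12.1 + 0.34·10.1 + 0.16·5 = 9.144.
E[X²] = 0.3·137.78 + 0.2·157.3 + 0.34·204.02 + 0.16·50 = 150.161.
Var(X) = E[X²] − (E[X])² = 150.161 − 83.6127 = 66.5481.

66.5481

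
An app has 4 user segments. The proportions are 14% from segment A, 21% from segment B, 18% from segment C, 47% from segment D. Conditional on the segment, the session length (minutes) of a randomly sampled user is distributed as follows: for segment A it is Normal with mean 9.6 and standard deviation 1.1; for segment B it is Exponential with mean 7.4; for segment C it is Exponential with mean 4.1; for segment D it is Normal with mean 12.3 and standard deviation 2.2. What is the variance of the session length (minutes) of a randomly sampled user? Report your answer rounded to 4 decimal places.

26.8238

Per component, A: μ=9.6, E[X²]=93.37; B: μ=7.4, E[X²]=109.52; C: μ=4.1, E[X²]=33.62; D: μ=12.3, E[X²]=156.13.
E[X] = 0.14·9.6 + 0.21·7.4 + 0.18·4.1 + 0.47·12.3 = 9.417.
E[X²] = 0.14·93.37 + 0.21·109.52 + 0.18·33.62 + 0.47·156.13 = 115.504.
Var(X) = E[X²] − (E[X])² = 115.504 − 88.6799 = 26.8238.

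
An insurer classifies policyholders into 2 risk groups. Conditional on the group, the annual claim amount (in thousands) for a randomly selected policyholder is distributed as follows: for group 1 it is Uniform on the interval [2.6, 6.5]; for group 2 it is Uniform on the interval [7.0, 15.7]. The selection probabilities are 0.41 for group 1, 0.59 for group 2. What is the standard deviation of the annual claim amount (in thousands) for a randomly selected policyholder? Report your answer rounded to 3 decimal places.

3.928

Per component, 1: μ=4.55, E[X²]=21.97; 2: μ=11.35, E[X²]=135.13.
E[X] = 0.41·4.55 + 0.59·11.35 = 8.562.
E[X²] = 0.41·21.97 + 0.59·135.13 = 88.7344.
Var(X) = E[X²] − (E[X])² = 88.7344 − 73.3078 = 15.4266.
SD(X) = √15.4266 = 3.92767.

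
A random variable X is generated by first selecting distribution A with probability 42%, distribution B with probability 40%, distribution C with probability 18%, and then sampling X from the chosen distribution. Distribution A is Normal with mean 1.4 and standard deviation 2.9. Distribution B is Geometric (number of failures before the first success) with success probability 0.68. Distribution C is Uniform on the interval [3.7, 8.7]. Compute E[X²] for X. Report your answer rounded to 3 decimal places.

For each component E[X²] = Var + (mean)², giving A: 10.37; B: 0.913495; C: 40.5233.
Overall E[X²] = 0.42·10.37 + 0.4·0.913495 + 0.18·40.5233 = 12.015.

12.015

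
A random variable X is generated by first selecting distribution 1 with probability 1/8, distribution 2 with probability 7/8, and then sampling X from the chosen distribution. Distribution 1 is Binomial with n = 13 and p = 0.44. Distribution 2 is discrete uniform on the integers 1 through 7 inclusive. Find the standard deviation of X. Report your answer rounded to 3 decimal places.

2.055

Per component, 1: μ=5.72, E[X²]=35.9216; 2: μ=4, E[X²]=20.
E[X] = 0.125·5.72 + 0.875·4 = 4.215.
E[X²] = 0.125·35.9216 + 0.875·20 = 21.9902.
Var(X) = E[X²] − (E[X])² = 21.9902 − 17.7662 = 4.22398.
SD(X) = √4.22398 = 2.05523.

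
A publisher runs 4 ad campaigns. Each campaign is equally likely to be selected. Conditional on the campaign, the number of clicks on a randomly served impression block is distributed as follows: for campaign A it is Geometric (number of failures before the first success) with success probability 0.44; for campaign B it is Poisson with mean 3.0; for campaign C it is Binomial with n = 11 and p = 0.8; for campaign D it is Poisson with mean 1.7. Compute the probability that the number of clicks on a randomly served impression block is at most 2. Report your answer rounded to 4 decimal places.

Conditional on each campaign, P(X ≤ 2): A: 0.824384; B: 0.42319; C: 1.8944e-05; D: 0.757223.
By total probability, P(X ≤ 2) = 0.25·0.824384 + 0.25·0.42319 + 0.25·1.8944e-05 + 0.25·0.757223 = 0.501204.

0.5012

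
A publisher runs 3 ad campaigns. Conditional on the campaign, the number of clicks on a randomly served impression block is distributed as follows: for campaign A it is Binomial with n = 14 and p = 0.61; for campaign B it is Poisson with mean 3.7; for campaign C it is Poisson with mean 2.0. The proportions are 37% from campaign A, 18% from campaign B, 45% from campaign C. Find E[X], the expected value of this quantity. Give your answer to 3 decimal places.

4.726

Component means — A: 8.54; B: 3.7; C: 2.
E[X] = 0.37·8.54 + 0.18·3.7 + 0.45·2 = 4.7258.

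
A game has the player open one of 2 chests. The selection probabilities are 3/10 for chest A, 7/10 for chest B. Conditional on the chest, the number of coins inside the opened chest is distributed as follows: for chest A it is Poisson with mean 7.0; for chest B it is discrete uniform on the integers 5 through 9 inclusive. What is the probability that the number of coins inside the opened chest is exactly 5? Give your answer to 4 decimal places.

Conditional on each chest, P(X = 5): A: 0.127717; B: 0.2.
By total probability, P(X = 5) = 0.3·0.127717 + 0.7·0.2 = 0.178315.

0.1783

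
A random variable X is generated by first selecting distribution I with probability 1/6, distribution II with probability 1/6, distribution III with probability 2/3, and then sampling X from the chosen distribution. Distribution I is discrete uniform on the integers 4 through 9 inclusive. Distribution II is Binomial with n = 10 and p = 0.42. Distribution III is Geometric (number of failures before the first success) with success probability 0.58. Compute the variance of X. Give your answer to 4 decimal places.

6.9205

Per component, I: μ=6.5, E[X²]=45.1667; II: μ=4.2, E[X²]=20.076; III: μ=0.724138, E[X²]=1.77289.
E[X] = 0.166667·6.5 + 0.166667·4.2 + 0.666667·0.724138 = 2.26609.
E[X²] = 0.166667·45.1667 + 0.166667·20.076 + 0.666667·1.77289 = 12.0557.
Var(X) = E[X²] − (E[X])² = 12.0557 − 5.13517 = 6.92053.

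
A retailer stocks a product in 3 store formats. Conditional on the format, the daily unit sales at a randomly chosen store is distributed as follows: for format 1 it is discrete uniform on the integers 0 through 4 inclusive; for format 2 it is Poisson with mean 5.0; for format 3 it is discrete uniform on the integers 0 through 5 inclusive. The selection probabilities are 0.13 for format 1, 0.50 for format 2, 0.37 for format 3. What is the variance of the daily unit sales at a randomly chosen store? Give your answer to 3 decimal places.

5.592

Per component, 1: μ=2, E[X²]=6; 2: μ=5, E[X²]=30; 3: μ=2.5, E[X²]=9.16667.
E[X] = 0.13·2 + 0.5·5 + 0.37·2.5 = 3.685.
E[X²] = 0.13·6 + 0.5·30 + 0.37·9.16667 = 19.1717.
Var(X) = E[X²] − (E[X])² = 19.1717 − 13.5792 = 5.59244.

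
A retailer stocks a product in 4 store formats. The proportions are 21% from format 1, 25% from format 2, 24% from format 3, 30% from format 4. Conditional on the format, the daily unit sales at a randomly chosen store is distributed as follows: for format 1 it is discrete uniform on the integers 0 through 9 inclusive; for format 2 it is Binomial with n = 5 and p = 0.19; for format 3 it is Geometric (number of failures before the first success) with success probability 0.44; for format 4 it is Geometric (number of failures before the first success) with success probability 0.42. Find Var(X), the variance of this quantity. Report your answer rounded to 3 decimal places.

5.426

Per component, 1: μ=4.5, E[X²]=28.5; 2: μ=0.95, E[X²]=1.672; 3: μ=1.27273, E[X²]=4.5124; 4: μ=1.38095, E[X²]=5.19501.
E[X] = 0.21·4.5 + 0.25·0.95 + 0.24·1.27273 + 0.3·1.38095 = 1.90224.
E[X²] = 0.21·28.5 + 0.25·1.672 + 0.24·4.5124 + 0.3·5.19501 = 9.04448.
Var(X) = E[X²] − (E[X])² = 9.04448 − 3.61852 = 5.42596.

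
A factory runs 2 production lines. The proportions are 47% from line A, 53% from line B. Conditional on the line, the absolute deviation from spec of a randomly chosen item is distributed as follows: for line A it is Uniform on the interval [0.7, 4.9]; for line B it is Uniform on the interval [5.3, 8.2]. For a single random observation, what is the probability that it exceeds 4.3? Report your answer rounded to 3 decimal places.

0.597

Conditional on each line, P(X > 4.3): A: 0.142857; B: 1.
By total probability, P(X > 4.3) = 0.47·0.142857 + 0.53·1 = 0.597143.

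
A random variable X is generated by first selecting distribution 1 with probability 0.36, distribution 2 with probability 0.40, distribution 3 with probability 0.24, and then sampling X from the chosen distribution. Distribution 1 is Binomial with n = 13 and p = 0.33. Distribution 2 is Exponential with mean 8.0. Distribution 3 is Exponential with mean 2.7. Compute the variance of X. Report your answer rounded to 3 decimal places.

33.281

Per component, 1: μ=4.29, E[X²]=21.2784; 2: μ=8, E[X²]=128; 3: μ=2.7, E[X²]=14.58.
E[X] = 0.36·4.29 + 0.4·8 + 0.24·2.7 = 5.3924.
E[X²] = 0.36·21.2784 + 0.4·128 + 0.24·14.58 = 62.3594.
Var(X) = E[X²] − (E[X])² = 62.3594 − 29.078 = 33.2814.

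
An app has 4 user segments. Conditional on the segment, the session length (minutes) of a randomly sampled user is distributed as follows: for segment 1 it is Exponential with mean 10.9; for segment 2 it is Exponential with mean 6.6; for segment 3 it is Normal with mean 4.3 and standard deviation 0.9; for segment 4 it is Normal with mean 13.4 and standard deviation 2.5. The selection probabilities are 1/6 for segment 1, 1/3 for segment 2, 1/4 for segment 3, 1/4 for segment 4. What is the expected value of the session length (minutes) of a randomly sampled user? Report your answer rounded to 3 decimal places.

Component means — 1: 10.9; 2: 6.6; 3: 4.3; 4: 13.4.
E[X] = 0.166667·10.9 + 0.333333·6.6 + 0.25·4.3 + 0.25·13.4 = 8.44167.

8.442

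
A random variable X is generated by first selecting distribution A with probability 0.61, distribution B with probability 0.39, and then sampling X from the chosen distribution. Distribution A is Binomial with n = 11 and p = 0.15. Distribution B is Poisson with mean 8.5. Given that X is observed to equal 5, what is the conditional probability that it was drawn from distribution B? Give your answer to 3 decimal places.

0.784

Likelihoods P(X=5 | ·): A: 0.0132316; B: 0.0752333.
Posterior ∝ prior × likelihood. Numerator for B: 0.39·0.0752333 = 0.029341.
Normalizing constant: 0.61·0.0132316 + 0.39·0.0752333 = 0.0374123.
P(B | observation) = 0.029341 / 0.0374123 = 0.784261.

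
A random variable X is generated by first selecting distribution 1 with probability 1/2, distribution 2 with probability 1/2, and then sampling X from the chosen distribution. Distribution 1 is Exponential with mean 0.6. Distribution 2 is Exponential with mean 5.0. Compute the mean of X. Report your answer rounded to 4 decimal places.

2.8000

Component means — 1: 0.6; 2: 5.
E[X] = 0.5·0.6 + 0.5·5 = 2.8.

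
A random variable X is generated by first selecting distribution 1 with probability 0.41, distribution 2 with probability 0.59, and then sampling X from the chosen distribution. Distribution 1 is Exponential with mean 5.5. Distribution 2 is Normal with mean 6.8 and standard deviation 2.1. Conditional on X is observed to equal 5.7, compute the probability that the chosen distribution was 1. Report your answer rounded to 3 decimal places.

Likelihoods f(5.7 | ·): 1: 0.0644986; 2: 0.165619.
Posterior ∝ prior × likelihood. Numerator for 1: 0.41·0.0644986 = 0.0264444.
Normalizing constant: 0.41·0.0644986 + 0.59·0.165619 = 0.12416.
P(1 | observation) = 0.0264444 / 0.12416 = 0.212987.

0.213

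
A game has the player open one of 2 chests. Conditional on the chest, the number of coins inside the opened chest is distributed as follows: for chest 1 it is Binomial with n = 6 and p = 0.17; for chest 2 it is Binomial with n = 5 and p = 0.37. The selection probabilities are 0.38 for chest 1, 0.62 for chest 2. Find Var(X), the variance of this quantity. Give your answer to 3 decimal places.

1.207

Per component, 1: μ=1.02, E[X²]=1.887; 2: μ=1.85, E[X²]=4.588.
E[X] = 0.38·1.02 + 0.62·1.85 = 1.5346.
E[X²] = 0.38·1.887 + 0.62·4.588 = 3.56162.
Var(X) = E[X²] − (E[X])² = 3.56162 − 2.355 = 1.20662.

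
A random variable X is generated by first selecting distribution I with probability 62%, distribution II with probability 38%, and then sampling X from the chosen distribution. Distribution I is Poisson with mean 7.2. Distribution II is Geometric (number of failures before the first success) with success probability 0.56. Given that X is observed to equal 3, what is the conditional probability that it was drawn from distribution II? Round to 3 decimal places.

0.386

Likelihoods P(X=3 | ·): I: 0.0464436; II: 0.047703.
Posterior ∝ prior × likelihood. Numerator for II: 0.38·0.047703 = 0.0181272.
Normalizing constant: 0.62·0.0464436 + 0.38·0.047703 = 0.0469222.
P(II | observation) = 0.0181272 / 0.0469222 = 0.386324.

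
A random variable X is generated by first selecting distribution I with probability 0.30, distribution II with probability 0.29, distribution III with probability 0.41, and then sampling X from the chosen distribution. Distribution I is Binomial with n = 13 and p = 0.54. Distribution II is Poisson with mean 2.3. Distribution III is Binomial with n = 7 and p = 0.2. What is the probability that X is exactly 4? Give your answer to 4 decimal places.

0.0625

Conditional on each component, P(X = 4): I: 0.0560663; II: 0.116902; III: 0.028672.
By total probability, P(X = 4) = 0.3·0.0560663 + 0.29·0.116902 + 0.41·0.028672 = 0.062477.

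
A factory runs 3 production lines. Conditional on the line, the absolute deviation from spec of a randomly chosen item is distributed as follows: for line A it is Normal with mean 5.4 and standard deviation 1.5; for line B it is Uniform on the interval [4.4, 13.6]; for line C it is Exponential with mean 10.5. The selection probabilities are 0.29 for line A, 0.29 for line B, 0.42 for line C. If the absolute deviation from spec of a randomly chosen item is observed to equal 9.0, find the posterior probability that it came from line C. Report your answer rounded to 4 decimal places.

Likelihoods f(9.0 | ·): A: 0.0149297; B: 0.108696; C: 0.0404165.
Posterior ∝ prior × likelihood. Numerator for C: 0.42·0.0404165 = 0.0169749.
Normalizing constant: 0.29·0.0149297 + 0.29·0.108696 + 0.42·0.0404165 = 0.0528263.
P(C | observation) = 0.0169749 / 0.0528263 = 0.321335.

0.3213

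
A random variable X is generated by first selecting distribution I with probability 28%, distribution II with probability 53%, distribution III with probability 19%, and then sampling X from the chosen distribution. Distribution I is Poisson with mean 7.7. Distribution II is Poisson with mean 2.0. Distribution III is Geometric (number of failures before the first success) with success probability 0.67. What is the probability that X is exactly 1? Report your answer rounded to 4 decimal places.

Conditional on each component, P(X = 1): I: 0.00348677; II: 0.270671; III: 0.2211.
By total probability, P(X = 1) = 0.28·0.00348677 + 0.53·0.270671 + 0.19·0.2211 = 0.186441.

0.1864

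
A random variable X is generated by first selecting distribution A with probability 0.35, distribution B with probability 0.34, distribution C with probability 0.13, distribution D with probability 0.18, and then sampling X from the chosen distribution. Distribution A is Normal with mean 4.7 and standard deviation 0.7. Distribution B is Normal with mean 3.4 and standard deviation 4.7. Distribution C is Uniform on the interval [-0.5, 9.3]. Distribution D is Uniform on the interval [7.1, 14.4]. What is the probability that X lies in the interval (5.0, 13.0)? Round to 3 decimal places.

Conditional on each component, P(5.0 < X < 13.0): A: 0.334118; B: 0.34622; C: 0.438776; D: 0.808219.
By total probability, P(5.0 < X < 13.0) = 0.35·0.334118 + 0.34·0.34622 + 0.13·0.438776 + 0.18·0.808219 = 0.437176.

0.437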